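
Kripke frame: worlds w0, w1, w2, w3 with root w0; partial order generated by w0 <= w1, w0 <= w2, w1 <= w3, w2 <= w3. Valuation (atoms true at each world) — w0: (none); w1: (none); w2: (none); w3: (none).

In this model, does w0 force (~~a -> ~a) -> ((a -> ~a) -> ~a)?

w0 ||- (~~a -> ~a) -> ((a -> ~a) -> ~a): every world accessible from w0 that forces ~~a -> ~a (namely w0, w1, w2, w3) also forces (a -> ~a) -> ~a.

Yes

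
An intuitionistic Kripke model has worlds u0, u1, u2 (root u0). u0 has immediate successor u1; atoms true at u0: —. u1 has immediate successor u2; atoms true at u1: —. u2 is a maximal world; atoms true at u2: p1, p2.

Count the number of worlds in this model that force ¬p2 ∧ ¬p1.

0

u0: does not force it — u0 ⊮ ¬p2 ∧ ¬p1 since u0 fails ¬p2.
u1: does not force it — u1 ⊮ ¬p2 ∧ ¬p1 since u1 fails ¬p2.
u2: does not force it — u2 ⊮ ¬p2 ∧ ¬p1 since u2 fails ¬p2.
Worlds forcing the formula: { }.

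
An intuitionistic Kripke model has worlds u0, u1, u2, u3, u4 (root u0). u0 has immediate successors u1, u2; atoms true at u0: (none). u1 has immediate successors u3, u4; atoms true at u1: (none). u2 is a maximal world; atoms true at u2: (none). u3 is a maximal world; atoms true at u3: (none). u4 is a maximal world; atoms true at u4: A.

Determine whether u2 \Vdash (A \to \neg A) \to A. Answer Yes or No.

u2 \nVdash (A \to \neg A) \to A: already at u2 itself, u2 \Vdash A \to \neg A but u2 \nVdash A.
u2 lacks atom A, so u2 \nVdash A.

No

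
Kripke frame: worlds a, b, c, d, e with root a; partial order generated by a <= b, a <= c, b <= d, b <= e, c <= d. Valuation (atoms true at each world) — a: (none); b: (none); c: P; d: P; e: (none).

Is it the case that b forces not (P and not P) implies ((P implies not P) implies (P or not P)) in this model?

Yes

b forces not (P and not P) implies ((P implies not P) implies (P or not P)): every world accessible from b that forces not (P and not P) (namely b, d, e) also forces (P implies not P) implies (P or not P).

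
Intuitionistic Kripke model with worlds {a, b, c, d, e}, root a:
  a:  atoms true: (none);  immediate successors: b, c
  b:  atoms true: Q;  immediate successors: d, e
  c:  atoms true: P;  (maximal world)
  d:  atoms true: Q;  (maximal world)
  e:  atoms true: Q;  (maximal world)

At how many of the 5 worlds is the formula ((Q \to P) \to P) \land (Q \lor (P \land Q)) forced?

3

a: does not force it — a \nVdash ((Q \to P) \to P) \land (Q \lor (P \land Q)) since a fails Q \lor (P \land Q).
b: forces it.
c: does not force it.
d: forces it.
e: forces it.
Worlds forcing the formula: {b, d, e}.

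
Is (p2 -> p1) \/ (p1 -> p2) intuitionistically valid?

This is the Gödel–Dummett linearity axiom, which is not intuitionistically valid.
A Kripke countermodel: worlds a, b, c; order generated by a <= b, a <= c; atoms true at each world — a:{}; b:{p2}; c:{p1}.
a ||-/- (p2 -> p1) \/ (p1 -> p2): neither disjunct is forced at a.
a ||-/- p2 -> p1: at the accessible world b, b ||- p2 but b ||-/- p1.
b lacks atom p1, so b ||-/- p1.
So the root a does not force the formula.

No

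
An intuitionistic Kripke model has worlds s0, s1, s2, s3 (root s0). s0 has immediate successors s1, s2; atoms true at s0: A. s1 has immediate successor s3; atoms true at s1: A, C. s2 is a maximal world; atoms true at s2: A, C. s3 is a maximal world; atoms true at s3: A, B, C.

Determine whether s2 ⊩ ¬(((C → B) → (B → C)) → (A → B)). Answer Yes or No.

s2 ⊩ ¬(((C → B) → (B → C)) → (A → B)): no world accessible from s2 forces ((C → B) → (B → C)) → (A → B).

Yes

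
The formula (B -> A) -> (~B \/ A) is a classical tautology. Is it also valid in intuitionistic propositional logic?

This is the material-implication-as-disjunction principle, which is not intuitionistically valid.
A Kripke countermodel: worlds u, v; order generated by u <= v; atoms true at each world — u:{}; v:{A,B}.
u ||-/- (B -> A) -> (~B \/ A): already at u itself, u ||- B -> A but u ||-/- ~B \/ A.
u ||-/- ~B \/ A: neither disjunct is forced at u.
u ||-/- ~B since v is accessible from u and v ||- B.
So the root u does not force the formula.

No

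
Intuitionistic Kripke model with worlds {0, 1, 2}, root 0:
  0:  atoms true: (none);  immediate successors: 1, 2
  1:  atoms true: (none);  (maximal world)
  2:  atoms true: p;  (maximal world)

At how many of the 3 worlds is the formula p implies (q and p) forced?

1

0: does not force it — 0 does not force p implies (q and p): at the accessible world 2, 2 forces p but 2 does not force q and p.
1: forces it.
2: does not force it.
Worlds forcing the formula: {1}.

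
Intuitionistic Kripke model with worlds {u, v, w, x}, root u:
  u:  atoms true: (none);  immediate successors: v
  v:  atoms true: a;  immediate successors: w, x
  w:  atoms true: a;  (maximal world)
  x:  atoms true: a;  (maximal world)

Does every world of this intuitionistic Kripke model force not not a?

u forces not not a: no world accessible from u forces not a.
Since the root u forces not not a and forcing is persistent (monotone upward), every world forces it.

Yes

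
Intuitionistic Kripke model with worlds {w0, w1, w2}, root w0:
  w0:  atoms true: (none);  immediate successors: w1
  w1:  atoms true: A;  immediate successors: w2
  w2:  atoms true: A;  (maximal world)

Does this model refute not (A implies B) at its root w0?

w0 forces not (A implies B): no world accessible from w0 forces A implies B.
So the root w0 forces not (A implies B); the model is not a countermodel.

No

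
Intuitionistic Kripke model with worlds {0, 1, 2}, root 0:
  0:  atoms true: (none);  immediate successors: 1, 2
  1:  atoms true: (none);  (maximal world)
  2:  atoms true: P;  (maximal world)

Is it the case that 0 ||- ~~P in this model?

0 ||-/- ~~P since 1 is accessible from 0 and 1 ||- ~P.
1 ||- ~P: no world accessible from 1 forces P.

No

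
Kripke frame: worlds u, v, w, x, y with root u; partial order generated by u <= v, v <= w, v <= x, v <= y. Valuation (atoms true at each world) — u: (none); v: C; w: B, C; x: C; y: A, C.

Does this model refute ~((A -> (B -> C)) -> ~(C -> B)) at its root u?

u ||-/- ~((A -> (B -> C)) -> ~(C -> B)) since x is accessible from u and x ||- (A -> (B -> C)) -> ~(C -> B).
x ||- (A -> (B -> C)) -> ~(C -> B): every world accessible from x that forces A -> (B -> C) (namely x) also forces ~(C -> B).
So the root u does not force ~((A -> (B -> C)) -> ~(C -> B)); the model is a countermodel.

Yes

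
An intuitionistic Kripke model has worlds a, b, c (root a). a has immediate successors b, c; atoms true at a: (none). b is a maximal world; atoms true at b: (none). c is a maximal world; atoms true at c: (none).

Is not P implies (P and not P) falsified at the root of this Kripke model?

Yes

a does not force not P implies (P and not P): already at a itself, a forces not P but a does not force P and not P.
a does not force P and not P since a fails P.
So the root a does not force not P implies (P and not P); the model is a countermodel.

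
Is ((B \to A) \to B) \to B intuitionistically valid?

No

This is Peirce's law, which is not intuitionistically valid.
A Kripke countermodel: worlds 0, 1; order generated by 0 \le 1; atoms true at each world — 0:{}; 1:{B}.
0 \nVdash ((B \to A) \to B) \to B: already at 0 itself, 0 \Vdash (B \to A) \to B but 0 \nVdash B.
0 lacks atom B, so 0 \nVdash B.
So the root 0 does not force the formula.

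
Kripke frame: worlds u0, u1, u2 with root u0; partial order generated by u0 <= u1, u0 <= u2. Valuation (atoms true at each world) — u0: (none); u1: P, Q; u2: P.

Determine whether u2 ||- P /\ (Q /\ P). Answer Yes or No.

No

u2 ||-/- P /\ (Q /\ P) since u2 fails Q /\ P.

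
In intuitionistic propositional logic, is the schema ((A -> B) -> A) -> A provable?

This is Peirce's law, which is not intuitionistically valid.
A Kripke countermodel: worlds w0, w1; order generated by w0 <= w1; atoms true at each world — w0:{}; w1:{A}.
w0 ||-/- ((A -> B) -> A) -> A: already at w0 itself, w0 ||- (A -> B) -> A but w0 ||-/- A.
w0 lacks atom A, so w0 ||-/- A.
So the root w0 does not force the formula.

No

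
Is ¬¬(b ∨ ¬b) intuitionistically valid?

Yes

This is the double negation of excluded middle, which is intuitionistically derivable.
Assuming ¬(b ∨ ¬b): from b we'd get b ∨ ¬b, so ¬b; but then b ∨ ¬b again — contradiction. Hence ¬¬(b ∨ ¬b).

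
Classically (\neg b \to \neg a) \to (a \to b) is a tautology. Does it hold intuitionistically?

This is the converse of contraposition, which is not intuitionistically valid.
A Kripke countermodel: worlds u, v; order generated by u \le v; atoms true at each world — u:{a}; v:{a,b}.
u \nVdash (\neg b \to \neg a) \to (a \to b): already at u itself, u \Vdash \neg b \to \neg a but u \nVdash a \to b.
u \nVdash a \to b: already at u itself, u \Vdash a but u \nVdash b.
u lacks atom b, so u \nVdash b.
So the root u does not force the formula.

No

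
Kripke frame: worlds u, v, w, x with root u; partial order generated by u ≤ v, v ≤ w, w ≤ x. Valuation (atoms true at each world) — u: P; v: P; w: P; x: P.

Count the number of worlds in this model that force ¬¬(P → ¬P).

u: does not force it — u ⊮ ¬¬(P → ¬P) since u is accessible from u and u ⊩ ¬(P → ¬P).
v: does not force it — v ⊮ ¬¬(P → ¬P) since v is accessible from v and v ⊩ ¬(P → ¬P).
w: does not force it.
x: does not force it.
Worlds forcing the formula: { }.

0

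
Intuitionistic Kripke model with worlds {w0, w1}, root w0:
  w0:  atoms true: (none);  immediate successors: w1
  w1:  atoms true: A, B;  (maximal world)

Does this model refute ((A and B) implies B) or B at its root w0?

No

w0 forces ((A and B) implies B) or B via the disjunct (A and B) implies B.
So the root w0 forces ((A and B) implies B) or B; the model is not a countermodel.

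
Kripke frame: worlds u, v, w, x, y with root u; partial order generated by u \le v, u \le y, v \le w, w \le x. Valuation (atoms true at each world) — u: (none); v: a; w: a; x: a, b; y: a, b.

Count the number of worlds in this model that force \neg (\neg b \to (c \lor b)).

0

u: does not force it — u \nVdash \neg (\neg b \to (c \lor b)) since u is accessible from u and u \Vdash \neg b \to (c \lor b).
v: does not force it — v \nVdash \neg (\neg b \to (c \lor b)) since v is accessible from v and v \Vdash \neg b \to (c \lor b).
w: does not force it — w \nVdash \neg (\neg b \to (c \lor b)) since w is accessible from w and w \Vdash \neg b \to (c \lor b).
x: does not force it.
y: does not force it.
Worlds forcing the formula: { }.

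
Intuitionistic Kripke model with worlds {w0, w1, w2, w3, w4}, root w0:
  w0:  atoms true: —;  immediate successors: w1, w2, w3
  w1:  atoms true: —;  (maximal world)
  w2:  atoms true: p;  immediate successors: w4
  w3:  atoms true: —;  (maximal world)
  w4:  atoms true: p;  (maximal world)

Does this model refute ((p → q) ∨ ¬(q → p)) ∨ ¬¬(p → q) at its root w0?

w0 ⊮ ((p → q) ∨ ¬(q → p)) ∨ ¬¬(p → q): neither disjunct is forced at w0.
w0 ⊮ (p → q) ∨ ¬(q → p): neither disjunct is forced at w0.
w0 ⊮ p → q: at the accessible world w2, w2 ⊩ p but w2 ⊮ q.
w2 lacks atom q, so w2 ⊮ q.
So the root w0 does not force ((p → q) ∨ ¬(q → p)) ∨ ¬¬(p → q); the model is a countermodel.

Yes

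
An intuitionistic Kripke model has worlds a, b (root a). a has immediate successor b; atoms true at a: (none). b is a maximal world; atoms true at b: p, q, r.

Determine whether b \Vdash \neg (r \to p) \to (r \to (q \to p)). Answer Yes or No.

Yes

b \Vdash \neg (r \to p) \to (r \to (q \to p)) vacuously: no world accessible from b forces the antecedent \neg (r \to p).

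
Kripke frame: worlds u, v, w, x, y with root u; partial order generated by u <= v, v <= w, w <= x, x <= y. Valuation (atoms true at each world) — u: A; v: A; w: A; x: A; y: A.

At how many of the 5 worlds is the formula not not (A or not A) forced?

5

u: forces it.
v: forces it.
w: forces it.
x: forces it.
y: forces it.
Worlds forcing the formula: {u, v, w, x, y}.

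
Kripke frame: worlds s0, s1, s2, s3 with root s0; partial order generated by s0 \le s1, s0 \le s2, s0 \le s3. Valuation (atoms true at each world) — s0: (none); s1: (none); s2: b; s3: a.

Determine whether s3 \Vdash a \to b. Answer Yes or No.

s3 \nVdash a \to b: already at s3 itself, s3 \Vdash a but s3 \nVdash b.
s3 lacks atom b, so s3 \nVdash b.

No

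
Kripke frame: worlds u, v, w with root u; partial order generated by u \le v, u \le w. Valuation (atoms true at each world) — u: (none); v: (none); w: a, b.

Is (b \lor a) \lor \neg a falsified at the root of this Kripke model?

Yes

u \nVdash (b \lor a) \lor \neg a: neither disjunct is forced at u.
u \nVdash b \lor a: neither disjunct is forced at u.
u lacks atom b, so u \nVdash b.
So the root u does not force (b \lor a) \lor \neg a; the model is a countermodel.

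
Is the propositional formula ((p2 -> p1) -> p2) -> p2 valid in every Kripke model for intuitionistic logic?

This is Peirce's law, which is not intuitionistically valid.
A Kripke countermodel: worlds 0, 1; order generated by 0 <= 1; atoms true at each world — 0:{}; 1:{p2}.
0 ||-/- ((p2 -> p1) -> p2) -> p2: already at 0 itself, 0 ||- (p2 -> p1) -> p2 but 0 ||-/- p2.
0 lacks atom p2, so 0 ||-/- p2.
So the root 0 does not force the formula.

No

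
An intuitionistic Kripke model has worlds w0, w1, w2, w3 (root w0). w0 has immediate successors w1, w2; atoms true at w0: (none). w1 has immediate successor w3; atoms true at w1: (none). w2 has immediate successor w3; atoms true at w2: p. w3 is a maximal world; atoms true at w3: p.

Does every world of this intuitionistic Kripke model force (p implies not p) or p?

No

Not every world: w0 does not force (p implies not p) or p.
w0 does not force (p implies not p) or p: neither disjunct is forced at w0.
w0 does not force p implies not p: at the accessible world w2, w2 forces p but w2 does not force not p.
w2 does not force not p since w2 is accessible from w2 and w2 forces p.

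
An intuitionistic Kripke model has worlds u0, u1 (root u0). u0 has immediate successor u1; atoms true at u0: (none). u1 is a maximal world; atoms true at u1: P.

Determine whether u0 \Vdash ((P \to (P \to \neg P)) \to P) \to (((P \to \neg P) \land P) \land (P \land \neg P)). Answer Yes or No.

u0 \nVdash ((P \to (P \to \neg P)) \to P) \to (((P \to \neg P) \land P) \land (P \land \neg P)): already at u0 itself, u0 \Vdash (P \to (P \to \neg P)) \to P but u0 \nVdash ((P \to \neg P) \land P) \land (P \land \neg P).
u0 \nVdash ((P \to \neg P) \land P) \land (P \land \neg P) since u0 fails (P \to \neg P) \land P.

No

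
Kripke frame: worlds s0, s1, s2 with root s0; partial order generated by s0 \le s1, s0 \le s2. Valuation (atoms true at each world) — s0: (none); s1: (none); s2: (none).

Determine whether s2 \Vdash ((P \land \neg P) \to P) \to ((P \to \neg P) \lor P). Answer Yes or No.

Yes

s2 \Vdash ((P \land \neg P) \to P) \to ((P \to \neg P) \lor P): every world accessible from s2 that forces (P \land \neg P) \to P (namely s2) also forces (P \to \neg P) \lor P.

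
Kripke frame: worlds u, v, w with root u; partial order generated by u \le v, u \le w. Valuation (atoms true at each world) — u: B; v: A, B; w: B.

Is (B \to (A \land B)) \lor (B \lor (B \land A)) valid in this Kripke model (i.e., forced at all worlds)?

u \Vdash (B \to (A \land B)) \lor (B \lor (B \land A)) via the disjunct B \lor (B \land A).
Since the root u forces (B \to (A \land B)) \lor (B \lor (B \land A)) and forcing is persistent (monotone upward), every world forces it.

Yes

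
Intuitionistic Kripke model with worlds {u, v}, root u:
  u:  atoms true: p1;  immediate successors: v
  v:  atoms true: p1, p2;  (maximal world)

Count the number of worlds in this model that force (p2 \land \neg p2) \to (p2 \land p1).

u: forces it.
v: forces it.
Worlds forcing the formula: {u, v}.

2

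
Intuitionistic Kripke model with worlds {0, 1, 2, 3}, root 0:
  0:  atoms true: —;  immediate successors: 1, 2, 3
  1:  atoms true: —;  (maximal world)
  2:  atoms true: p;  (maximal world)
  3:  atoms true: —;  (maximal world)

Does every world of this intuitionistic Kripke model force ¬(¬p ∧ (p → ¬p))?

Not every world: 0 ⊮ ¬(¬p ∧ (p → ¬p)).
0 ⊮ ¬(¬p ∧ (p → ¬p)) since 1 is accessible from 0 and 1 ⊩ ¬p ∧ (p → ¬p).
1 ⊩ ¬p ∧ (p → ¬p) since 1 forces both conjuncts.

No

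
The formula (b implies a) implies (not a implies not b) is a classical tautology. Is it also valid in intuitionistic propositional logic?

This is the forward direction of contraposition, which is intuitionistically derivable.
Assume b implies a and not a. If b held then a would follow, contradicting not a; so not b.

Yes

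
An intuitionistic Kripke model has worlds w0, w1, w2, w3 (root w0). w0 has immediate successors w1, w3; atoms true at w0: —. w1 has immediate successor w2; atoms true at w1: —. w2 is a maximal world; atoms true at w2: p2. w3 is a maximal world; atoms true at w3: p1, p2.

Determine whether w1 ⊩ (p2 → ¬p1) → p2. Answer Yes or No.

w1 ⊮ (p2 → ¬p1) → p2: already at w1 itself, w1 ⊩ p2 → ¬p1 but w1 ⊮ p2.
w1 lacks atom p2, so w1 ⊮ p2.

No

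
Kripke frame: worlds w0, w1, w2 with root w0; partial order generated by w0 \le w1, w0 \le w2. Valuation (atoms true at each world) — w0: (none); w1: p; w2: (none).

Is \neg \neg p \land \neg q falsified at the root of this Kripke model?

w0 \nVdash \neg \neg p \land \neg q since w0 fails \neg \neg p.
So the root w0 does not force \neg \neg p \land \neg q; the model is a countermodel.

Yes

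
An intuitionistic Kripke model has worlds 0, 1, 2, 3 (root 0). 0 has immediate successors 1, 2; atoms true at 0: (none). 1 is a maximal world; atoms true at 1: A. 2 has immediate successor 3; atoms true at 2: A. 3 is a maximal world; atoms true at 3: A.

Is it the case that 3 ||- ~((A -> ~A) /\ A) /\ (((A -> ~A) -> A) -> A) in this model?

Yes

3 ||- ~((A -> ~A) /\ A) /\ (((A -> ~A) -> A) -> A) since 3 forces both conjuncts.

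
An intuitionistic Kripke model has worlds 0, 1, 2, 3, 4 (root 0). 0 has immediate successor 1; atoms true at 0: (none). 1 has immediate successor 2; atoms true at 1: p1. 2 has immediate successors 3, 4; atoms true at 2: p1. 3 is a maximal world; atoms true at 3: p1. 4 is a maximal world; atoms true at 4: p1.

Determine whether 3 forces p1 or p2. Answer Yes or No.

3 forces p1 or p2 via the disjunct p1.

Yes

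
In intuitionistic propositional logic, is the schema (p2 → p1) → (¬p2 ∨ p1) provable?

This is the material-implication-as-disjunction principle, which is not intuitionistically valid.
A Kripke countermodel: worlds a, b; order generated by a ≤ b; atoms true at each world — a:{}; b:{p1,p2}.
a ⊮ (p2 → p1) → (¬p2 ∨ p1): already at a itself, a ⊩ p2 → p1 but a ⊮ ¬p2 ∨ p1.
a ⊮ ¬p2 ∨ p1: neither disjunct is forced at a.
a ⊮ ¬p2 since b is accessible from a and b ⊩ p2.
So the root a does not force the formula.

No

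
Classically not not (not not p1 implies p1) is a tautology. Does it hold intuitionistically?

Yes

This is the double negation of double-negation elimination, which is intuitionistically derivable.
By Glivenko's theorem the double negation of any classical propositional tautology is intuitionistically provable; not not p1 implies p1 is classically a tautology.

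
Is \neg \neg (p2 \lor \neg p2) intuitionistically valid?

This is the double negation of excluded middle, which is intuitionistically derivable.
Assuming \neg (p2 \lor \neg p2): from p2 we'd get p2 \lor \neg p2, so \neg p2; but then p2 \lor \neg p2 again — contradiction. Hence \neg \neg (p2 \lor \neg p2).

Yes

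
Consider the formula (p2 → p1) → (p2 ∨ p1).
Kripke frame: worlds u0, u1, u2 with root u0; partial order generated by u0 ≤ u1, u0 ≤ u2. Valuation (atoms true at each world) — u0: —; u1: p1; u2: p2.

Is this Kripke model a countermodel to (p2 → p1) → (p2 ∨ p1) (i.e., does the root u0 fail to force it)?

u0 ⊩ (p2 → p1) → (p2 ∨ p1): every world accessible from u0 that forces p2 → p1 (namely u1) also forces p2 ∨ p1.
So the root u0 forces (p2 → p1) → (p2 ∨ p1); the model is not a countermodel.

No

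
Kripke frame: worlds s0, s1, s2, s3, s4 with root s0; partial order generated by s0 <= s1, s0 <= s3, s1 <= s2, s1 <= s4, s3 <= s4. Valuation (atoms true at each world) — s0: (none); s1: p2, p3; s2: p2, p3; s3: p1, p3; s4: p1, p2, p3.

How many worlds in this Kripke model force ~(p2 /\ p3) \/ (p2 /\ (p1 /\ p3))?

1

s0: does not force it — s0 ||-/- ~(p2 /\ p3) \/ (p2 /\ (p1 /\ p3)): neither disjunct is forced at s0.
s1: does not force it — s1 ||-/- ~(p2 /\ p3) \/ (p2 /\ (p1 /\ p3)): neither disjunct is forced at s1.
s2: does not force it.
s3: does not force it.
s4: forces it.
Worlds forcing the formula: {s4}.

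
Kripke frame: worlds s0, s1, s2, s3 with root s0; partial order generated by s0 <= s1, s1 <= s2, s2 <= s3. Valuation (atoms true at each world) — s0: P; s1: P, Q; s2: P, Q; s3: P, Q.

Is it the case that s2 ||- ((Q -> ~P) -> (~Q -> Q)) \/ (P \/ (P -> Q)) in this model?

s2 ||- ((Q -> ~P) -> (~Q -> Q)) \/ (P \/ (P -> Q)) via the disjunct (Q -> ~P) -> (~Q -> Q).

Yes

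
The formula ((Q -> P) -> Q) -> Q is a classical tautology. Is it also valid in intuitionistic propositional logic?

No

This is Peirce's law, which is not intuitionistically valid.
A Kripke countermodel: worlds w0, w1; order generated by w0 <= w1; atoms true at each world — w0:{}; w1:{Q}.
w0 ||-/- ((Q -> P) -> Q) -> Q: already at w0 itself, w0 ||- (Q -> P) -> Q but w0 ||-/- Q.
w0 lacks atom Q, so w0 ||-/- Q.
So the root w0 does not force the formula.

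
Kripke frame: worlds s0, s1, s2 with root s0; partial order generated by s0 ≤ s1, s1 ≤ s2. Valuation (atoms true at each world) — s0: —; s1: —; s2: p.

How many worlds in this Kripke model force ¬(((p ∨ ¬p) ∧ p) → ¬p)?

s0: forces it.
s1: forces it.
s2: forces it.
Worlds forcing the formula: {s0, s1, s2}.

3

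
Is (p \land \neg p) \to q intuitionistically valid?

Yes

This is an instance of ex falso quodlibet, which is intuitionistically derivable.
No world can force both p and \neg p, so the antecedent p \land \neg p is never forced and the implication holds vacuously at every world.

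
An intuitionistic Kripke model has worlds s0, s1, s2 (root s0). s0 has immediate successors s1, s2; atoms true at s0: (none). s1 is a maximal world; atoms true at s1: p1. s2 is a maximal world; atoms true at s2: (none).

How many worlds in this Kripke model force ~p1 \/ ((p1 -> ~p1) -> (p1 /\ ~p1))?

2

s0: does not force it — s0 ||-/- ~p1 \/ ((p1 -> ~p1) -> (p1 /\ ~p1)): neither disjunct is forced at s0.
s1: forces it.
s2: forces it.
Worlds forcing the formula: {s1, s2}.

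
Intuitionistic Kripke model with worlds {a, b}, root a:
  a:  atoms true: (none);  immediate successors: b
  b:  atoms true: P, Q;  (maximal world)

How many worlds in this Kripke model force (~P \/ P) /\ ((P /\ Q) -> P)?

a: does not force it — a ||-/- (~P \/ P) /\ ((P /\ Q) -> P) since a fails ~P \/ P.
b: forces it.
Worlds forcing the formula: {b}.

1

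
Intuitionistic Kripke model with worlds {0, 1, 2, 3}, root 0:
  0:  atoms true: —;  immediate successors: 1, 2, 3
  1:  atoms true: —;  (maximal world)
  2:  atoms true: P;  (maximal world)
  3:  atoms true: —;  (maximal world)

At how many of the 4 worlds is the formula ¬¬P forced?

1

0: does not force it — 0 ⊮ ¬¬P since 1 is accessible from 0 and 1 ⊩ ¬P.
1: does not force it.
2: forces it.
3: does not force it.
Worlds forcing the formula: {2}.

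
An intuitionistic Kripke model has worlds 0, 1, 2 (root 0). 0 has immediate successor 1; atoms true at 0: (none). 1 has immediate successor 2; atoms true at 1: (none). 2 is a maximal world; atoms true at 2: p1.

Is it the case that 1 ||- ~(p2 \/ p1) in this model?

1 ||-/- ~(p2 \/ p1) since 2 is accessible from 1 and 2 ||- p2 \/ p1.
2 ||- p2 \/ p1 via the disjunct p1.

No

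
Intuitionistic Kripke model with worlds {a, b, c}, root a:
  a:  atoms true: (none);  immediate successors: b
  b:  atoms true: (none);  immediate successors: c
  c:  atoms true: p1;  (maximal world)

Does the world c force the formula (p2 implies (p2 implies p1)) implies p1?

Yes

c forces (p2 implies (p2 implies p1)) implies p1: every world accessible from c that forces p2 implies (p2 implies p1) (namely c) also forces p1.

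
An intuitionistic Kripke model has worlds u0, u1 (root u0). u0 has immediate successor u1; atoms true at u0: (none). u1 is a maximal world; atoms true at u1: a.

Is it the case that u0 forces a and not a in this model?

u0 does not force a and not a since u0 fails a.

No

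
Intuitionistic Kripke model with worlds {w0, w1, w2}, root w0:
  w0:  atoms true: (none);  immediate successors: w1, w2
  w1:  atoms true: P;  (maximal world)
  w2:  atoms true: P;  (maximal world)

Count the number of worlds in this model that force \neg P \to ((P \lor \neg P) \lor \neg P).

w0: forces it.
w1: forces it.
w2: forces it.
Worlds forcing the formula: {w0, w1, w2}.

3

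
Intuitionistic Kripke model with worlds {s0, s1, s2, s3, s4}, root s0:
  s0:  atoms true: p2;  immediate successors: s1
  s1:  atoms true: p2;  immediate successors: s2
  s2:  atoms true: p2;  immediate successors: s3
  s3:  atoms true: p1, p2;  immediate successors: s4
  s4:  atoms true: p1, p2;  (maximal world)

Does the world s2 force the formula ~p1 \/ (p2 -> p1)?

No

s2 ||-/- ~p1 \/ (p2 -> p1): neither disjunct is forced at s2.
s2 ||-/- ~p1 since s3 is accessible from s2 and s3 ||- p1.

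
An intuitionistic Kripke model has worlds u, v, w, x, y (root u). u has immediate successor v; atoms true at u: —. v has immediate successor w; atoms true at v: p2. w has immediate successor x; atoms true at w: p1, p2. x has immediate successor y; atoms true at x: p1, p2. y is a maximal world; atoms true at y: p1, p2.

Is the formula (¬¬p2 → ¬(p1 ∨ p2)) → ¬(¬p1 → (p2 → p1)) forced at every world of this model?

Yes

u ⊩ (¬¬p2 → ¬(p1 ∨ p2)) → ¬(¬p1 → (p2 → p1)) vacuously: no world accessible from u forces the antecedent ¬¬p2 → ¬(p1 ∨ p2).
Since the root u forces (¬¬p2 → ¬(p1 ∨ p2)) → ¬(¬p1 → (p2 → p1)) and forcing is persistent (monotone upward), every world forces it.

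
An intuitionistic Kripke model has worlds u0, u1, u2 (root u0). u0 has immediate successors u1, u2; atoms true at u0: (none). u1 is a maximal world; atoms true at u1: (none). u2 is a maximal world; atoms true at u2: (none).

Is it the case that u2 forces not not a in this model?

No

u2 does not force not not a since u2 is accessible from u2 and u2 forces not a.
u2 forces not a: no world accessible from u2 forces a.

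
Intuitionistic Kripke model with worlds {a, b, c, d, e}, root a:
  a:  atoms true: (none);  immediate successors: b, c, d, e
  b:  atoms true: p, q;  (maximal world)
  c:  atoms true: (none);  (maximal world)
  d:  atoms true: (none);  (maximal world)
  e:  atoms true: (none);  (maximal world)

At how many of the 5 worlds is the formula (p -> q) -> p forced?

1

a: does not force it — a ||-/- (p -> q) -> p: already at a itself, a ||- p -> q but a ||-/- p.
b: forces it.
c: does not force it — c ||-/- (p -> q) -> p: already at c itself, c ||- p -> q but c ||-/- p.
d: does not force it.
e: does not force it.
Worlds forcing the formula: {b}.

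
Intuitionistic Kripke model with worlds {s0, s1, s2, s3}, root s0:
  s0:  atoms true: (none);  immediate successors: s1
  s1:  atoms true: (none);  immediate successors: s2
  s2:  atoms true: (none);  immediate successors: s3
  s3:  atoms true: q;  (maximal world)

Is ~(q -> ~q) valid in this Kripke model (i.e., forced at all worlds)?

Yes

s0 ||- ~(q -> ~q): no world accessible from s0 forces q -> ~q.
Since the root s0 forces ~(q -> ~q) and forcing is persistent (monotone upward), every world forces it.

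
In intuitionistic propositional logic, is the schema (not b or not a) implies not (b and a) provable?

Yes

This is a constructively valid De Morgan direction (disjunction of negations to negated conjunction), which is intuitionistically derivable.
If not b holds at a world then no accessible world forces b, hence none forces b and a; likewise for not a.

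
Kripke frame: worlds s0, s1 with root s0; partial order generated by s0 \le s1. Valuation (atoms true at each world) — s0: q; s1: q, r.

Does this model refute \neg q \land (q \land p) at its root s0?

Yes

s0 \nVdash \neg q \land (q \land p) since s0 fails \neg q.
So the root s0 does not force \neg q \land (q \land p); the model is a countermodel.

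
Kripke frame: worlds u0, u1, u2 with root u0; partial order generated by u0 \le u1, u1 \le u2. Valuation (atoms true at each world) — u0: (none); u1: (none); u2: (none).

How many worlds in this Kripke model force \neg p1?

u0: forces it.
u1: forces it.
u2: forces it.
Worlds forcing the formula: {u0, u1, u2}.

3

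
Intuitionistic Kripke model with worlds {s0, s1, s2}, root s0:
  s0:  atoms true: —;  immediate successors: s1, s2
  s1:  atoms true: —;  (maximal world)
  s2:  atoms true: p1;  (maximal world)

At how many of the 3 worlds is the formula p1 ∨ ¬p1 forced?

s0: does not force it — s0 ⊮ p1 ∨ ¬p1: neither disjunct is forced at s0.
s1: forces it.
s2: forces it.
Worlds forcing the formula: {s1, s2}.

2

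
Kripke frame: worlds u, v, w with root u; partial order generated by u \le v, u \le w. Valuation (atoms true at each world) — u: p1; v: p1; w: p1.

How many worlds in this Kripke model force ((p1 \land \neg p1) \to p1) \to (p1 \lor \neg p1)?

u: forces it.
v: forces it.
w: forces it.
Worlds forcing the formula: {u, v, w}.

3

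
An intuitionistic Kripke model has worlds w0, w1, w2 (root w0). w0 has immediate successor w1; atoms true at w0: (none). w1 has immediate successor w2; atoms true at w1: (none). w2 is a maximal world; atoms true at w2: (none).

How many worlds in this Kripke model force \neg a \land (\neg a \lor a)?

w0: forces it.
w1: forces it.
w2: forces it.
Worlds forcing the formula: {w0, w1, w2}.

3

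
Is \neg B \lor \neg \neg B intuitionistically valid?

This is the weak law of excluded middle, which is not intuitionistically valid.
A Kripke countermodel: worlds u0, u1, u2; order generated by u0 \le u1, u0 \le u2; atoms true at each world — u0:{}; u1:{B}; u2:{}.
u0 \nVdash \neg B \lor \neg \neg B: neither disjunct is forced at u0.
u0 \nVdash \neg B since u1 is accessible from u0 and u1 \Vdash B.
So the root u0 does not force the formula.

No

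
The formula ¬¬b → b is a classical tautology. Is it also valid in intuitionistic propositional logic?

No

This is double-negation elimination, which is not intuitionistically valid.
A Kripke countermodel: worlds w0, w1; order generated by w0 ≤ w1; atoms true at each world — w0:{}; w1:{b}.
w0 ⊮ ¬¬b → b: already at w0 itself, w0 ⊩ ¬¬b but w0 ⊮ b.
w0 lacks atom b, so w0 ⊮ b.
So the root w0 does not force the formula.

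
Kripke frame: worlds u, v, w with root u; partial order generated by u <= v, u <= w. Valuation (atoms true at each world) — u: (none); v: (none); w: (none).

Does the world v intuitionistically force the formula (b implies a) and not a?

v forces (b implies a) and not a since v forces both conjuncts.

Yes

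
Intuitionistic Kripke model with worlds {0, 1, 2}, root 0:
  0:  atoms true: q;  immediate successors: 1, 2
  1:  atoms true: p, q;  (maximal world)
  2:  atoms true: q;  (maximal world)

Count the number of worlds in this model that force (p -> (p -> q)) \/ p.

3

0: forces it.
1: forces it.
2: forces it.
Worlds forcing the formula: {0, 1, 2}.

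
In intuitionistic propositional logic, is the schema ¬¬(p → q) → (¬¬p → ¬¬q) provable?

This is the distribution of double negation over implication, which is intuitionistically derivable.
Assume ¬¬(p → q) and ¬¬p; suppose ¬q. Then p → q would give ¬p (by contraposition), contradicting ¬¬p; so ¬(p → q), contradicting ¬¬(p → q). Hence ¬¬q.

Yes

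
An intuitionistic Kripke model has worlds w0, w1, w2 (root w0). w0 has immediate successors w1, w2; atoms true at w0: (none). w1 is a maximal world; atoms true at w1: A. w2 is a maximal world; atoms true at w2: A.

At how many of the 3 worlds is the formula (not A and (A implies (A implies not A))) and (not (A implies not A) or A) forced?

w0: does not force it — w0 does not force (not A and (A implies (A implies not A))) and (not (A implies not A) or A) since w0 fails not A and (A implies (A implies not A)).
w1: does not force it — w1 does not force (not A and (A implies (A implies not A))) and (not (A implies not A) or A) since w1 fails not A and (A implies (A implies not A)).
w2: does not force it — w2 does not force (not A and (A implies (A implies not A))) and (not (A implies not A) or A) since w2 fails not A and (A implies (A implies not A)).
Worlds forcing the formula: { }.

0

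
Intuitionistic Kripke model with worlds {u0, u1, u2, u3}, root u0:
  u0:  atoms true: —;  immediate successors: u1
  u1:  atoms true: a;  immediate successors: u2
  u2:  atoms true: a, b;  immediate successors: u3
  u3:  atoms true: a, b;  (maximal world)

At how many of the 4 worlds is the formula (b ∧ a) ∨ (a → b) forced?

2

u0: does not force it — u0 ⊮ (b ∧ a) ∨ (a → b): neither disjunct is forced at u0.
u1: does not force it.
u2: forces it.
u3: forces it.
Worlds forcing the formula: {u2, u3}.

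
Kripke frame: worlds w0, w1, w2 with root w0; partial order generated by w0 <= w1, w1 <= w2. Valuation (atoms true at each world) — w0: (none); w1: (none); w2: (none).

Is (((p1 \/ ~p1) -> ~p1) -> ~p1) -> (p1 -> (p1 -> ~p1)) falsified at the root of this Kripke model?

w0 ||- (((p1 \/ ~p1) -> ~p1) -> ~p1) -> (p1 -> (p1 -> ~p1)): every world accessible from w0 that forces ((p1 \/ ~p1) -> ~p1) -> ~p1 (namely w0, w1, w2) also forces p1 -> (p1 -> ~p1).
So the root w0 forces (((p1 \/ ~p1) -> ~p1) -> ~p1) -> (p1 -> (p1 -> ~p1)); the model is not a countermodel.

No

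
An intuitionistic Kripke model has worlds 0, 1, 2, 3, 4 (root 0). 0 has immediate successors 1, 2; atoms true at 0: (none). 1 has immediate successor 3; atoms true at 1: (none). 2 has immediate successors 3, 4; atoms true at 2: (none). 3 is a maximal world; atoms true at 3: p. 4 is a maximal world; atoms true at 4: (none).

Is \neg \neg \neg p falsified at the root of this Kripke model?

0 \nVdash \neg \neg \neg p since 1 is accessible from 0 and 1 \Vdash \neg \neg p.
1 \Vdash \neg \neg p: no world accessible from 1 forces \neg p.
So the root 0 does not force \neg \neg \neg p; the model is a countermodel.

Yes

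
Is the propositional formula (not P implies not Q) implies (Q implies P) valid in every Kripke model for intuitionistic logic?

This is the converse of contraposition, which is not intuitionistically valid.
A Kripke countermodel: worlds u0, u1; order generated by u0 <= u1; atoms true at each world — u0:{Q}; u1:{P,Q}.
u0 does not force (not P implies not Q) implies (Q implies P): already at u0 itself, u0 forces not P implies not Q but u0 does not force Q implies P.
u0 does not force Q implies P: already at u0 itself, u0 forces Q but u0 does not force P.
u0 lacks atom P, so u0 does not force P.
So the root u0 does not force the formula.

No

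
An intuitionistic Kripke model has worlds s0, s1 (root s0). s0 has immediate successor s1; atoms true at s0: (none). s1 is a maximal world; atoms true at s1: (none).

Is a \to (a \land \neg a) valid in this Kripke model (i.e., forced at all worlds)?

s0 \Vdash a \to (a \land \neg a) vacuously: no world accessible from s0 forces the antecedent a.
Since the root s0 forces a \to (a \land \neg a) and forcing is persistent (monotone upward), every world forces it.

Yes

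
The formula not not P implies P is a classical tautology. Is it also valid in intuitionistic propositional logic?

This is double-negation elimination, which is not intuitionistically valid.
A Kripke countermodel: worlds s0, s1; order generated by s0 <= s1; atoms true at each world — s0:{}; s1:{P}.
s0 does not force not not P implies P: already at s0 itself, s0 forces not not P but s0 does not force P.
s0 lacks atom P, so s0 does not force P.
So the root s0 does not force the formula.

No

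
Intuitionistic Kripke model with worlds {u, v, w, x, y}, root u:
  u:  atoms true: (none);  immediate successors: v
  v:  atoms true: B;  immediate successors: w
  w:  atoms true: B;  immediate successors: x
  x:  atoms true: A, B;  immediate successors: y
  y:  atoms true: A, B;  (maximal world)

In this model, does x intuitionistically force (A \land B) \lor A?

Yes

x \Vdash (A \land B) \lor A via the disjunct A \land B.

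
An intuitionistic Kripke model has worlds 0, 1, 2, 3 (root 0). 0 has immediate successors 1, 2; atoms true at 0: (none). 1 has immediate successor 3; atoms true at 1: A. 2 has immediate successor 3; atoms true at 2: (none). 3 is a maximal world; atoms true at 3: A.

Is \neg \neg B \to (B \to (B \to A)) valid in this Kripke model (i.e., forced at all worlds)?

0 \Vdash \neg \neg B \to (B \to (B \to A)) vacuously: no world accessible from 0 forces the antecedent \neg \neg B.
Since the root 0 forces \neg \neg B \to (B \to (B \to A)) and forcing is persistent (monotone upward), every world forces it.

Yes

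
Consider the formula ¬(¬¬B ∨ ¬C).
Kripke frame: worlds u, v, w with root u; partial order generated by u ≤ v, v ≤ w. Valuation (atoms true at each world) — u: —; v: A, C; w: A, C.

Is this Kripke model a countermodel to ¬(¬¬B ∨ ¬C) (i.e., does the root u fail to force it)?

u ⊩ ¬(¬¬B ∨ ¬C): no world accessible from u forces ¬¬B ∨ ¬C.
So the root u forces ¬(¬¬B ∨ ¬C); the model is not a countermodel.

No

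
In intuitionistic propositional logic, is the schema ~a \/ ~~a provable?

This is the weak law of excluded middle, which is not intuitionistically valid.
A Kripke countermodel: worlds 0, 1, 2; order generated by 0 <= 1, 0 <= 2; atoms true at each world — 0:{}; 1:{a}; 2:{}.
0 ||-/- ~a \/ ~~a: neither disjunct is forced at 0.
0 ||-/- ~a since 1 is accessible from 0 and 1 ||- a.
So the root 0 does not force the formula.

No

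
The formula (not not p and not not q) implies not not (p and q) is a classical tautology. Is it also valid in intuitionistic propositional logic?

This is the distribution of double negation over conjunction, which is intuitionistically derivable.
Assume not not p, not not q, and not (p and q). From p we'd get not q (since p and q is refuted), contradicting not not q; so not p, contradicting not not p.

Yes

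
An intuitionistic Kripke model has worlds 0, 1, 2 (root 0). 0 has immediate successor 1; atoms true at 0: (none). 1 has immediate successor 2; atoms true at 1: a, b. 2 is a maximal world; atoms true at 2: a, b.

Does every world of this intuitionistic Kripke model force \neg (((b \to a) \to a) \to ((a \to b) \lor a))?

Not every world: 0 \nVdash \neg (((b \to a) \to a) \to ((a \to b) \lor a)).
0 \nVdash \neg (((b \to a) \to a) \to ((a \to b) \lor a)) since 0 is accessible from 0 and 0 \Vdash ((b \to a) \to a) \to ((a \to b) \lor a).
0 \Vdash ((b \to a) \to a) \to ((a \to b) \lor a): every world accessible from 0 that forces (b \to a) \to a (namely 1, 2) also forces (a \to b) \lor a.

No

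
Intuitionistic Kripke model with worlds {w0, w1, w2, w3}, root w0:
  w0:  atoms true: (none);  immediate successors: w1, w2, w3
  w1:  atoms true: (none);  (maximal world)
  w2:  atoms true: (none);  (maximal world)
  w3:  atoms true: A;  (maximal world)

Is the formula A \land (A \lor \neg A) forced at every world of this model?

No

Not every world: w0 \nVdash A \land (A \lor \neg A).
w0 \nVdash A \land (A \lor \neg A) since w0 fails A.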